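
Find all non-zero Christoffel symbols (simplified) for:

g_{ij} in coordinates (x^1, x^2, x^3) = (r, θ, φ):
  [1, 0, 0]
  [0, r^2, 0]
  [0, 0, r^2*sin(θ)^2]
Using Γ^k_{ij} = (1/2) g^{km} (∂_i g_{mj} + ∂_j g_{mi} - ∂_m g_{ij}); the metric is diagonal, so only the m = k term contributes.
Non-zero symbols (using the symmetry Γ^k_{ij} = Γ^k_{ji}):
Γ^r_{θ θ} = (1/2) g^{rr} (∂_θ g_{rθ} + ∂_θ g_{rθ} - ∂_r g_{θθ}) = (1/2)(1)((0) + (0) - (2*r)) = -r
Γ^r_{φ φ} = (1/2) g^{rr} (∂_φ g_{rφ} + ∂_φ g_{rφ} - ∂_r g_{φφ}) = (1/2)(1)((0) + (0) - (2*r*sin(θ)^2)) = -r*sin(θ)^2
Γ^θ_{r θ} = (1/2) g^{θθ} (∂_r g_{θθ} + ∂_θ g_{θr} - ∂_θ g_{rθ}) = (1/2)(1/r^2)((2*r) + (0) - (0)) = 1/r
Γ^θ_{φ φ} = (1/2) g^{θθ} (∂_φ g_{θφ} + ∂_φ g_{θφ} - ∂_θ g_{φφ}) = (1/2)(1/r^2)((0) + (0) - (r^2*sin(2*θ))) = -sin(2*θ)/2
Γ^φ_{r φ} = (1/2) g^{φφ} (∂_r g_{φφ} + ∂_φ g_{φr} - ∂_φ g_{rφ}) = (1/2)(1/(r^2*sin(θ)^2))((2*r*sin(θ)^2) + (0) - (0)) = 1/r
Γ^φ_{θ φ} = (1/2) g^{φφ} (∂_θ g_{φφ} + ∂_φ g_{φθ} - ∂_φ g_{θφ}) = (1/2)(1/(r^2*sin(θ)^2))((r^2*sin(2*θ)) + (0) - (0)) = 1/tan(θ)
All other Christoffel symbols are zero.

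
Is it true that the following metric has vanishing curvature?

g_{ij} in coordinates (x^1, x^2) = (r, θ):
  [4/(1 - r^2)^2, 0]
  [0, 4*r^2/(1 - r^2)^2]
Non-zero Christoffel symbols:
Γ^r_{r r} = 2*r/(1 - r^2)
Γ^r_{θ θ} = (r^3 + r)/(r^2 - 1)
Γ^θ_{r θ} = (-r^2 - 1)/(r^3 - r)
Ricci tensor: R_{rr} = -4/(r^2 - 1)^2, R_{rθ} = 0, R_{θθ} = -4*r^2/(r^2 - 1)^2
The Ricci tensor is non-zero, so the Riemann tensor is non-zero: not flat.
No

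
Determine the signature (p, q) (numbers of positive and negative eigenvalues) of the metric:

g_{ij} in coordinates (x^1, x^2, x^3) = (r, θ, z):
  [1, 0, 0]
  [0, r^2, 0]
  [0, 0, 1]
The metric is diagonal, so its eigenvalues are the diagonal entries: 1, r^2, 1 (at a generic point, where coordinate-dependent entries are positive).
3 positive, 0 negative.
(3, 0) - Riemannian (positive definite)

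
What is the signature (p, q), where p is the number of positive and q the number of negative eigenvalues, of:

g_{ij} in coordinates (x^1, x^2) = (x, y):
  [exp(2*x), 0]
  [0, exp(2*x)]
The metric is diagonal, so its eigenvalues are the diagonal entries: exp(2*x), exp(2*x) (at a generic point, where coordinate-dependent entries are positive).
2 positive, 0 negative.
(2, 0) - Riemannian (positive definite)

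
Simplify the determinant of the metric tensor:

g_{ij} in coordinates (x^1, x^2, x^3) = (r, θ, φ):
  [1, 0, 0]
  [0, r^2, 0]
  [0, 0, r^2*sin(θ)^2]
Diagonal metric: det(g) = g_{11}·g_{22}·g_{33}
= (1)·(r^2)·(r^2*sin(θ)^2)
det(g) = r^4*sin(θ)^2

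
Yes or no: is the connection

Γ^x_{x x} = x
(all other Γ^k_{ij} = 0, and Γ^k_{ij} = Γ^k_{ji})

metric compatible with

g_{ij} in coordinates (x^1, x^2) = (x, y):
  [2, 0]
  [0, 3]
Using ∇_k g_{ij} = ∂_k g_{ij} - Γ^m_{ki} g_{mj} - Γ^m_{kj} g_{im}:
∇_x g_{xx} = (0) - (2*x) - (2*x) = -4*x ≠ 0
So the connection is not metric compatible (it is not the Levi-Civita connection).
No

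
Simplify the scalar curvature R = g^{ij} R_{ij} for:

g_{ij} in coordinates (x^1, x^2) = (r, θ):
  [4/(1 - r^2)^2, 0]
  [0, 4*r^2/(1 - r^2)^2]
Non-zero Christoffel symbols (Γ^k_{ij} = Γ^k_{ji}):
Γ^r_{r r} = 2*r/(1 - r^2)
Γ^r_{θ θ} = (r^3 + r)/(r^2 - 1)
Γ^θ_{r θ} = (-r^2 - 1)/(r^3 - r)
Ricci tensor (R_{ij} = R^k_{ikj}): R_{rr} = -4/(r^2 - 1)^2, R_{rθ} = 0, R_{θθ} = -4*r^2/(r^2 - 1)^2
Inverse metric: g^{rr} = (1 - r^2)^2/4, g^{θθ} = (1 - r^2)^2/(4*r^2)
R = g^{ij} R_{ij} = ((1 - r^2)^2/4)(-4/(r^2 - 1)^2) + ((1 - r^2)^2/(4*r^2))(-4*r^2/(r^2 - 1)^2) = -2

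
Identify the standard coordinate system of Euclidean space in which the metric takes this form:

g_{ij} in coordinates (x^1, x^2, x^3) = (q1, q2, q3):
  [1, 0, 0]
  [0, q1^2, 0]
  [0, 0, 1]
The line element ds^2 = dq1^2 + q1^2 dq2^2 + dq3^2 is dr^2 + r^2 dθ^2 + dz^2 with q1 = r, q2 = θ, q3 = z.
cylindrical coordinates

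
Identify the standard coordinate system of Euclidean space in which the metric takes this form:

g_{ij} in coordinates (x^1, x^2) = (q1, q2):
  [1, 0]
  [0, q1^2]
The line element ds^2 = dq1^2 + q1^2 dq2^2 is dr^2 + r^2 dθ^2 with q1 = r, q2 = θ.
polar coordinates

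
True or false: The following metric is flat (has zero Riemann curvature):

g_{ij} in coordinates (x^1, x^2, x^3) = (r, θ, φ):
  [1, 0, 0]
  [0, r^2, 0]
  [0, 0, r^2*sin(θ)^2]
Non-zero Christoffel symbols:
Γ^r_{θ θ} = -r
Γ^r_{φ φ} = -r*sin(θ)^2
Γ^θ_{r θ} = 1/r
Γ^θ_{φ φ} = -sin(2*θ)/2
Γ^φ_{r φ} = 1/r
Γ^φ_{θ φ} = 1/tan(θ)
Ricci tensor: R_{rr} = 0, R_{rθ} = 0, R_{rφ} = 0, R_{θθ} = 0, R_{θφ} = 0, R_{φφ} = 0
All R_{ij} vanish; in 3 dimensions the Riemann tensor is fully determined by the Ricci tensor, so R^i_{jkl} = 0: the metric is flat (curvilinear coordinates on flat space).
True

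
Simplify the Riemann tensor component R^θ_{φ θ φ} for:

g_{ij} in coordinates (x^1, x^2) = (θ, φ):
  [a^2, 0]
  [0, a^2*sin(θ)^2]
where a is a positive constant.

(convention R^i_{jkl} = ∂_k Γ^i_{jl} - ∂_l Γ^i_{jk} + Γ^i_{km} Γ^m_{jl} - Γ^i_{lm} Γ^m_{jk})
Non-zero Christoffel symbols (Γ^k_{ij} = Γ^k_{ji}):
Γ^θ_{φ φ} = -sin(2*θ)/2
Γ^φ_{θ φ} = 1/tan(θ)
R^θ_{φ θ φ} = ∂_θ Γ^θ_{φ φ} - ∂_φ Γ^θ_{φ θ} + Γ^θ_{θ m} Γ^m_{φ φ} - Γ^θ_{φ m} Γ^m_{φ θ}
  = (-cos(2*θ)) - (0) + (0) - (-cos(θ)^2) = sin(θ)^2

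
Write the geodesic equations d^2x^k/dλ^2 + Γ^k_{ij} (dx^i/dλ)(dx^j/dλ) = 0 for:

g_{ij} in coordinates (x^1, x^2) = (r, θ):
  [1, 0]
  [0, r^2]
Geodesic equation: d^2x^k/dλ^2 + Γ^k_{ij} (dx^i/dλ)(dx^j/dλ) = 0.
Non-zero Christoffel symbols:
Γ^r_{θ θ} = -r
Γ^θ_{r θ} = 1/r
Substituting (the symmetric pair Γ^k_{ij}, Γ^k_{ji} combines into a factor 2):
d^2r/dλ^2 - r (dθ/dλ)^2 = 0
d^2θ/dλ^2 + (2/r) (dr/dλ)(dθ/dλ) = 0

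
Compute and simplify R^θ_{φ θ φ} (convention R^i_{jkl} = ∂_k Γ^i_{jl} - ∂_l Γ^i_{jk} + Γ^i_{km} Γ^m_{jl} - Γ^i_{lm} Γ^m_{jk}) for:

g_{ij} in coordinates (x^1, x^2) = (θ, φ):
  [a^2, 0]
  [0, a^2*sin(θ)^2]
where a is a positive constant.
Non-zero Christoffel symbols (Γ^k_{ij} = Γ^k_{ji}):
Γ^θ_{φ φ} = -sin(2*θ)/2
Γ^φ_{θ φ} = 1/tan(θ)
R^θ_{φ θ φ} = ∂_θ Γ^θ_{φ φ} - ∂_φ Γ^θ_{φ θ} + Γ^θ_{θ m} Γ^m_{φ φ} - Γ^θ_{φ m} Γ^m_{φ θ}
  = (-cos(2*θ)) - (0) + (0) - (-cos(θ)^2) = sin(θ)^2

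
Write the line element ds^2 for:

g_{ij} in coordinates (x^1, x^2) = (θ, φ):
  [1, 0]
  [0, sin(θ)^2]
ds^2 = g_{ij} dx^i dx^j; only the non-zero components contribute.
ds^2 = dθ^2 + sin(θ)^2 dφ^2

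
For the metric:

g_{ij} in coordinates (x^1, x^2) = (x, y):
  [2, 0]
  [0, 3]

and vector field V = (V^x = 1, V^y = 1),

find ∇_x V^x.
All Christoffel symbols are zero.
∇_x V^x = ∂_x V^x + Γ^x_{x j} V^j
  = (0) + (0)(1) + (0)(1)
  = 0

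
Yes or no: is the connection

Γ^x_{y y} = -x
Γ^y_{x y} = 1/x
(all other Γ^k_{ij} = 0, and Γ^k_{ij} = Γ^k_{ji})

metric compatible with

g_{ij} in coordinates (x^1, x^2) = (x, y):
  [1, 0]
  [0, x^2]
Using ∇_k g_{ij} = ∂_k g_{ij} - Γ^m_{ki} g_{mj} - Γ^m_{kj} g_{im}:
e.g. ∇_x g_{yy} = (2*x) - (x) - (x) = 0
Every component ∇_k g_{ij} vanishes: the connection is metric compatible.
Yes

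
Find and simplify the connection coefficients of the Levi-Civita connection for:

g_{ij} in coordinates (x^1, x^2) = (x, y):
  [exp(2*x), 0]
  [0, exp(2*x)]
Using Γ^k_{ij} = (1/2) g^{km} (∂_i g_{mj} + ∂_j g_{mi} - ∂_m g_{ij}); the metric is diagonal, so only the m = k term contributes.
Non-zero symbols (using the symmetry Γ^k_{ij} = Γ^k_{ji}):
Γ^x_{x x} = (1/2) g^{xx} (∂_x g_{xx} + ∂_x g_{xx} - ∂_x g_{xx}) = (1/2)(exp(-2*x))((2*exp(2*x)) + (2*exp(2*x)) - (2*exp(2*x))) = 1
Γ^x_{y y} = (1/2) g^{xx} (∂_y g_{xy} + ∂_y g_{xy} - ∂_x g_{yy}) = (1/2)(exp(-2*x))((0) + (0) - (2*exp(2*x))) = -1
Γ^y_{x y} = (1/2) g^{yy} (∂_x g_{yy} + ∂_y g_{yx} - ∂_y g_{xy}) = (1/2)(exp(-2*x))((2*exp(2*x)) + (0) - (0)) = 1
All other Christoffel symbols are zero.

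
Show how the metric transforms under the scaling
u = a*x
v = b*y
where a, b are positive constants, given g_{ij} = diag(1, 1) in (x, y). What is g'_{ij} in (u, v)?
Invert the transformation: x = u/a, y = v/b
g'_{ij} = (∂x^k/∂x'^i)(∂x^l/∂x'^j) g_{kl}; with g_{kl} = δ_{kl} this is Σ_k (∂x^k/∂x'^i)(∂x^k/∂x'^j).
Jacobian: ∂x/∂u = 1/a, ∂x/∂v = 0, ∂y/∂u = 0, ∂y/∂v = 1/b
g'_{uu} = (1/a)(1/a) + (0)(0) = 1/a^2
g'_{uv} = (1/a)(0) + (0)(1/b) = 0
g'_{vv} = (0)(0) + (1/b)(1/b) = 1/b^2
g'_{ij} = diag(1/a^2, 1/b^2)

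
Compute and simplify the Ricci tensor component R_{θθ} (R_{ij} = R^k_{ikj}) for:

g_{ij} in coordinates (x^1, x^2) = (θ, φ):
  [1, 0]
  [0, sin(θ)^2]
Non-zero Christoffel symbols (Γ^k_{ij} = Γ^k_{ji}):
Γ^θ_{φ φ} = -sin(2*θ)/2
Γ^φ_{θ φ} = 1/tan(θ)
R^θ_{θ θ θ} = 0 (a repeated index in an antisymmetric pair)
R^φ_{θ φ θ} = ∂_φ Γ^φ_{θ θ} - ∂_θ Γ^φ_{θ φ} + Γ^φ_{φ m} Γ^m_{θ θ} - Γ^φ_{θ m} Γ^m_{θ φ}
  = (0) - (-1/sin(θ)^2) + (0) - (1/tan(θ)^2) = 1
R_{θθ} = R^θ_{θ θ θ} + R^φ_{θ φ θ} = (0) + (1) = 1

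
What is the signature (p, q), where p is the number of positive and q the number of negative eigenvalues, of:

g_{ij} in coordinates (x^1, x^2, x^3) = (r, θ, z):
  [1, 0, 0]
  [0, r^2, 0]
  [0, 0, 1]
The metric is diagonal, so its eigenvalues are the diagonal entries: 1, r^2, 1 (at a generic point, where coordinate-dependent entries are positive).
3 positive, 0 negative.
(3, 0) - Riemannian (positive definite)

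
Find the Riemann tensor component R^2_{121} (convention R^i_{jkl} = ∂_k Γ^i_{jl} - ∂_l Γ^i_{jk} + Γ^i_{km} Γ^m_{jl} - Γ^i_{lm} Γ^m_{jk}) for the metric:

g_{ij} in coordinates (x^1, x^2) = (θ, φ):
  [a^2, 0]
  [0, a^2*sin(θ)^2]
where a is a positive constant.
Non-zero Christoffel symbols (Γ^k_{ij} = Γ^k_{ji}):
Γ^θ_{φ φ} = -sin(2*θ)/2
Γ^φ_{θ φ} = 1/tan(θ)
R^φ_{θ φ θ} = ∂_φ Γ^φ_{θ θ} - ∂_θ Γ^φ_{θ φ} + Γ^φ_{φ m} Γ^m_{θ θ} - Γ^φ_{θ m} Γ^m_{θ φ}
  = (0) - (-1/sin(θ)^2) + (0) - (1/tan(θ)^2) = 1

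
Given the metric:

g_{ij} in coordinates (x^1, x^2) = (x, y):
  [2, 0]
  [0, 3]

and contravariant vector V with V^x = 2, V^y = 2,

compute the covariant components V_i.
V_i = g_{ij} V^j:
V_x = (2)(2) + (0)(2) = 4
V_y = (0)(2) + (3)(2) = 6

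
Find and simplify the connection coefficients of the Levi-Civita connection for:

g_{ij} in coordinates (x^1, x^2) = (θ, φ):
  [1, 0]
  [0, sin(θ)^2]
Using Γ^k_{ij} = (1/2) g^{km} (∂_i g_{mj} + ∂_j g_{mi} - ∂_m g_{ij}); the metric is diagonal, so only the m = k term contributes.
Non-zero symbols (using the symmetry Γ^k_{ij} = Γ^k_{ji}):
Γ^θ_{φ φ} = (1/2) g^{θθ} (∂_φ g_{θφ} + ∂_φ g_{θφ} - ∂_θ g_{φφ}) = (1/2)(1)((0) + (0) - (sin(2*θ))) = -sin(2*θ)/2
Γ^φ_{θ φ} = (1/2) g^{φφ} (∂_θ g_{φφ} + ∂_φ g_{φθ} - ∂_φ g_{θφ}) = (1/2)(1/sin(θ)^2)((sin(2*θ)) + (0) - (0)) = 1/tan(θ)
All other Christoffel symbols are zero.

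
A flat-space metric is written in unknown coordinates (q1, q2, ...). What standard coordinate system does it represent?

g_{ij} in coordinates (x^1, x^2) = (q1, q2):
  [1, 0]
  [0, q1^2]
The line element ds^2 = dq1^2 + q1^2 dq2^2 is dr^2 + r^2 dθ^2 with q1 = r, q2 = θ.
polar coordinates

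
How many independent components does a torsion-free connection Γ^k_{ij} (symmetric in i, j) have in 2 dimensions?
Γ^k_{ij} has n choices for the upper index and n(n+1)/2 independent symmetric lower index pairs.
Total = 2 × 2×3/2 = 2 × 3 = 6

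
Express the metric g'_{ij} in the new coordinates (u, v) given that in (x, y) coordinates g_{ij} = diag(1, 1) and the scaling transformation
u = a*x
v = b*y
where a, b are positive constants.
Invert the transformation: x = u/a, y = v/b
g'_{ij} = (∂x^k/∂x'^i)(∂x^l/∂x'^j) g_{kl}; with g_{kl} = δ_{kl} this is Σ_k (∂x^k/∂x'^i)(∂x^k/∂x'^j).
Jacobian: ∂x/∂u = 1/a, ∂x/∂v = 0, ∂y/∂u = 0, ∂y/∂v = 1/b
g'_{uu} = (1/a)(1/a) + (0)(0) = 1/a^2
g'_{uv} = (1/a)(0) + (0)(1/b) = 0
g'_{vv} = (0)(0) + (1/b)(1/b) = 1/b^2
g'_{ij} = diag(1/a^2, 1/b^2)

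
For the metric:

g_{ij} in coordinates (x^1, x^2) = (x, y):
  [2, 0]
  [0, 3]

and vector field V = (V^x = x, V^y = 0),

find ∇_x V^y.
All Christoffel symbols are zero.
∇_x V^y = ∂_x V^y + Γ^y_{x j} V^j
  = (0) + (0)(x) + (0)(0)
  = 0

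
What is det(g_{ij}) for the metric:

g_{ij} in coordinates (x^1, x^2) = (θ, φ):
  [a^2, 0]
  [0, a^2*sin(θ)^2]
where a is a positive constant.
For a 2×2 metric: det(g) = g_{11}·g_{22} - g_{12}·g_{21}
= (a^2)·(a^2*sin(θ)^2) - (0)·(0)
= a^4*sin(θ)^2 - 0
det(g) = a^4*sin(θ)^2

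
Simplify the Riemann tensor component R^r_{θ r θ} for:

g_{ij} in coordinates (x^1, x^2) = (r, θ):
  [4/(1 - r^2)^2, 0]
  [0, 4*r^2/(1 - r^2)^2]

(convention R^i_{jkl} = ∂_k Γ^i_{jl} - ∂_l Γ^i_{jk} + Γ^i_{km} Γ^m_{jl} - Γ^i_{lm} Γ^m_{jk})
Non-zero Christoffel symbols (Γ^k_{ij} = Γ^k_{ji}):
Γ^r_{r r} = 2*r/(1 - r^2)
Γ^r_{θ θ} = (r^3 + r)/(r^2 - 1)
Γ^θ_{r θ} = (-r^2 - 1)/(r^3 - r)
R^r_{θ r θ} = ∂_r Γ^r_{θ θ} - ∂_θ Γ^r_{θ r} + Γ^r_{r m} Γ^m_{θ θ} - Γ^r_{θ m} Γ^m_{θ r}
  = ((r^4 - 4*r^2 - 1)/(r^2 - 1)^2) - (0) + (-2*r^2*(r^2 + 1)/(r^2 - 1)^2) - (-(r^2 + 1)^2/(r^2 - 1)^2) = -4*r^2/(r^2 - 1)^2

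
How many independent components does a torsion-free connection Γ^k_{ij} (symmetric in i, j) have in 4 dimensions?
Γ^k_{ij} has n choices for the upper index and n(n+1)/2 independent symmetric lower index pairs.
Total = 4 × 4×5/2 = 4 × 10 = 40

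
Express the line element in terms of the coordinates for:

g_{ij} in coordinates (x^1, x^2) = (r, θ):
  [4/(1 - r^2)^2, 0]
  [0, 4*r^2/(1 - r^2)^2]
ds^2 = g_{ij} dx^i dx^j; only the non-zero components contribute.
ds^2 = (4/(1 - r^2)^2) dr^2 + (4*r^2/(1 - r^2)^2) dθ^2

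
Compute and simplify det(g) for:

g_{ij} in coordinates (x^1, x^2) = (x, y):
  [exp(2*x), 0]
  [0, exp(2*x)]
For a 2×2 metric: det(g) = g_{11}·g_{22} - g_{12}·g_{21}
= (exp(2*x))·(exp(2*x)) - (0)·(0)
= exp(4*x) - 0
det(g) = exp(4*x)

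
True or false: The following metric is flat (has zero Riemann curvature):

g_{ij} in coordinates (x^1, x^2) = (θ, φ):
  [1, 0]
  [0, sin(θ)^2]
Non-zero Christoffel symbols:
Γ^θ_{φ φ} = -sin(2*θ)/2
Γ^φ_{θ φ} = 1/tan(θ)
Ricci tensor: R_{θθ} = 1, R_{θφ} = 0, R_{φφ} = sin(θ)^2
The Ricci tensor is non-zero, so the Riemann tensor is non-zero: not flat.
False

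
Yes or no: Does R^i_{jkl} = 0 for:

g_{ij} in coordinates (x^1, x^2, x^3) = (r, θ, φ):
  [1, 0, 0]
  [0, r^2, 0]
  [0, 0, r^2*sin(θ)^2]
Non-zero Christoffel symbols:
Γ^r_{θ θ} = -r
Γ^r_{φ φ} = -r*sin(θ)^2
Γ^θ_{r θ} = 1/r
Γ^θ_{φ φ} = -sin(2*θ)/2
Γ^φ_{r φ} = 1/r
Γ^φ_{θ φ} = 1/tan(θ)
Ricci tensor: R_{rr} = 0, R_{rθ} = 0, R_{rφ} = 0, R_{θθ} = 0, R_{θφ} = 0, R_{φφ} = 0
All R_{ij} vanish; in 3 dimensions the Riemann tensor is fully determined by the Ricci tensor, so R^i_{jkl} = 0: the metric is flat (curvilinear coordinates on flat space).
Yes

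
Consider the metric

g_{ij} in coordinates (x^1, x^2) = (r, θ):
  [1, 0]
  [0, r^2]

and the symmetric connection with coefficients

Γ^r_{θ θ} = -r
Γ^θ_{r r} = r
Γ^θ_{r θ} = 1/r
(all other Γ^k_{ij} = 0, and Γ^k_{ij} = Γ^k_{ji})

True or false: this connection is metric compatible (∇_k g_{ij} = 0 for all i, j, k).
Using ∇_k g_{ij} = ∂_k g_{ij} - Γ^m_{ki} g_{mj} - Γ^m_{kj} g_{im}:
∇_r g_{rθ} = (0) - (r^3) - (0) = -r^3 ≠ 0
So the connection is not metric compatible (it is not the Levi-Civita connection).
False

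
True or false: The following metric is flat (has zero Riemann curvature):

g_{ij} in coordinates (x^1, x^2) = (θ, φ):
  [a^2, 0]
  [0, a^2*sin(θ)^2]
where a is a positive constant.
Non-zero Christoffel symbols:
Γ^θ_{φ φ} = -sin(2*θ)/2
Γ^φ_{θ φ} = 1/tan(θ)
Ricci tensor: R_{θθ} = 1, R_{θφ} = 0, R_{φφ} = sin(θ)^2
The Ricci tensor is non-zero, so the Riemann tensor is non-zero: not flat.
False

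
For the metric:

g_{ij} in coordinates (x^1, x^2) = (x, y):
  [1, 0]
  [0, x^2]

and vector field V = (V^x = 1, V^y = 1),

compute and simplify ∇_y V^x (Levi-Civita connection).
Non-zero Christoffel symbols:
Γ^x_{y y} = -x
Γ^y_{x y} = 1/x
∇_y V^x = ∂_y V^x + Γ^x_{y j} V^j
  = (0) + (0)(1) + (-x)(1)
  = -x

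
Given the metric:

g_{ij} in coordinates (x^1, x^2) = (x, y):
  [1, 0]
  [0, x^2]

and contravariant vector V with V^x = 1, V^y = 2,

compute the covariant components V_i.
V_i = g_{ij} V^j:
V_x = (1)(1) + (0)(2) = 1
V_y = (0)(1) + (x^2)(2) = 2*x^2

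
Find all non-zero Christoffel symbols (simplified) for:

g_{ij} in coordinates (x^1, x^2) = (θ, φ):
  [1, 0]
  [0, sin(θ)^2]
Using Γ^k_{ij} = (1/2) g^{km} (∂_i g_{mj} + ∂_j g_{mi} - ∂_m g_{ij}); the metric is diagonal, so only the m = k term contributes.
Non-zero symbols (using the symmetry Γ^k_{ij} = Γ^k_{ji}):
Γ^θ_{φ φ} = (1/2) g^{θθ} (∂_φ g_{θφ} + ∂_φ g_{θφ} - ∂_θ g_{φφ}) = (1/2)(1)((0) + (0) - (sin(2*θ))) = -sin(2*θ)/2
Γ^φ_{θ φ} = (1/2) g^{φφ} (∂_θ g_{φφ} + ∂_φ g_{φθ} - ∂_φ g_{θφ}) = (1/2)(1/sin(θ)^2)((sin(2*θ)) + (0) - (0)) = 1/tan(θ)
All other Christoffel symbols are zero.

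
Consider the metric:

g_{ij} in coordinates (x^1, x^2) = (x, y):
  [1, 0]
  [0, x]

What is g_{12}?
With x^1 = x, x^2 = y, g_{12} = g_{xy} is the row-1, column-2 entry of the matrix.
g_{12} = 0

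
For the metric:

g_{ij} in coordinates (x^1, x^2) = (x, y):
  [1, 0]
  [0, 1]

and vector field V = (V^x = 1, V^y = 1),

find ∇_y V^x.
All Christoffel symbols are zero.
∇_y V^x = ∂_y V^x + Γ^x_{y j} V^j
  = (0) + (0)(1) + (0)(1)
  = 0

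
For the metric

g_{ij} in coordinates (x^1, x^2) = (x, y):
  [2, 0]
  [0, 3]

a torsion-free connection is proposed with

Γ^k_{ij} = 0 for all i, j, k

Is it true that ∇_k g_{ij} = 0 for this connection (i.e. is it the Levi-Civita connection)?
Using ∇_k g_{ij} = ∂_k g_{ij} - Γ^m_{ki} g_{mj} - Γ^m_{kj} g_{im}:
e.g. ∇_x g_{yy} = (0) - (0) - (0) = 0
Every component ∇_k g_{ij} vanishes: the connection is metric compatible.
Yes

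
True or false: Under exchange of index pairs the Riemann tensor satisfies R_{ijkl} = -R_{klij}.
The pair-exchange symmetry has a plus sign: R_{ijkl} = +R_{klij}.
False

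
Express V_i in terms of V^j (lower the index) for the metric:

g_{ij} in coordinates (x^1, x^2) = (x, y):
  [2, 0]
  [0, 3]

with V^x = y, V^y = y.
V_i = g_{ij} V^j:
V_x = (2)(y) + (0)(y) = 2*y
V_y = (0)(y) + (3)(y) = 3*y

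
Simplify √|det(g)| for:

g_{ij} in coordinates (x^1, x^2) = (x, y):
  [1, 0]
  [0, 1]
det(g) = 1
√|det(g)| = 1
Volume element: dV = 1 dx dy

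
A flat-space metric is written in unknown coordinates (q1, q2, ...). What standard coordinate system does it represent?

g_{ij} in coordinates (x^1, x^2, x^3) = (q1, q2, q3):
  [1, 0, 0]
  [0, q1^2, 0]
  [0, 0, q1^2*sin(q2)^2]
The line element ds^2 = dq1^2 + q1^2 dq2^2 + q1^2 sin(q2)^2 dq3^2 is dr^2 + r^2 dθ^2 + r^2 sin(θ)^2 dφ^2 with q1 = r, q2 = θ, q3 = φ.
spherical coordinates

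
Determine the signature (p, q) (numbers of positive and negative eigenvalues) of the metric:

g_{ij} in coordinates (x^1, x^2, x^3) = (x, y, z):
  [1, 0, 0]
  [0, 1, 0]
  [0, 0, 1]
The metric is diagonal, so its eigenvalues are the diagonal entries: 1, 1, 1 (at a generic point, where coordinate-dependent entries are positive).
3 positive, 0 negative.
(3, 0) - Riemannian (positive definite)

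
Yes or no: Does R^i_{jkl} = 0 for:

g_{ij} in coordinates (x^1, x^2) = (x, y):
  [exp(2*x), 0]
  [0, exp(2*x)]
Non-zero Christoffel symbols:
Γ^x_{x x} = 1
Γ^x_{y y} = -1
Γ^y_{x y} = 1
Ricci tensor: R_{xx} = 0, R_{xy} = 0, R_{yy} = 0
All R_{ij} vanish; in 2 dimensions the Riemann tensor is fully determined by the Ricci tensor, so R^i_{jkl} = 0: the metric is flat (curvilinear coordinates on flat space).
Yes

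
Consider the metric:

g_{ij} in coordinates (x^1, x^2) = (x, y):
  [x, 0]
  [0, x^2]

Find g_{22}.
With x^1 = x, x^2 = y, g_{22} = g_{yy} is the row-2, column-2 entry of the matrix.
g_{22} = x^2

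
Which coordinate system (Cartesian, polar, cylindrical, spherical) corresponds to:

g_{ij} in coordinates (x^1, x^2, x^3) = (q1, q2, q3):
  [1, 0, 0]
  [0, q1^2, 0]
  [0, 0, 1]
The line element ds^2 = dq1^2 + q1^2 dq2^2 + dq3^2 is dr^2 + r^2 dθ^2 + dz^2 with q1 = r, q2 = θ, q3 = z.
cylindrical coordinates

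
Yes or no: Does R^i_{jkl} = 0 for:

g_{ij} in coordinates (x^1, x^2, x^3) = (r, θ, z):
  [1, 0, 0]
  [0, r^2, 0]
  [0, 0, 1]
Non-zero Christoffel symbols:
Γ^r_{θ θ} = -r
Γ^θ_{r θ} = 1/r
Ricci tensor: R_{rr} = 0, R_{rθ} = 0, R_{rz} = 0, R_{θθ} = 0, R_{θz} = 0, R_{zz} = 0
All R_{ij} vanish; in 3 dimensions the Riemann tensor is fully determined by the Ricci tensor, so R^i_{jkl} = 0: the metric is flat (curvilinear coordinates on flat space).
Yes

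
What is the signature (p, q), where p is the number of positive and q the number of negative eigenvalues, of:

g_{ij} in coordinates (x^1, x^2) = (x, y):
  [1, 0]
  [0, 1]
The metric is diagonal, so its eigenvalues are the diagonal entries: 1, 1 (at a generic point, where coordinate-dependent entries are positive).
2 positive, 0 negative.
(2, 0) - Riemannian (positive definite)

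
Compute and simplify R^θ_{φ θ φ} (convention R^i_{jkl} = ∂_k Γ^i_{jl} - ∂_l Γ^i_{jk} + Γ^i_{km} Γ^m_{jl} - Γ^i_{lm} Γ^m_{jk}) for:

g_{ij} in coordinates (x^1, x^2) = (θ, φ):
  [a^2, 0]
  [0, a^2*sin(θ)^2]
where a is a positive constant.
Non-zero Christoffel symbols (Γ^k_{ij} = Γ^k_{ji}):
Γ^θ_{φ φ} = -sin(2*θ)/2
Γ^φ_{θ φ} = 1/tan(θ)
R^θ_{φ θ φ} = ∂_θ Γ^θ_{φ φ} - ∂_φ Γ^θ_{φ θ} + Γ^θ_{θ m} Γ^m_{φ φ} - Γ^θ_{φ m} Γ^m_{φ θ}
  = (-cos(2*θ)) - (0) + (0) - (-cos(θ)^2) = sin(θ)^2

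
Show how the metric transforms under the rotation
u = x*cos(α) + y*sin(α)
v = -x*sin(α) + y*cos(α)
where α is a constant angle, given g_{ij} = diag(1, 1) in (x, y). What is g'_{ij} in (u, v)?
Invert the transformation: x = u*cos(α) - v*sin(α), y = u*sin(α) + v*cos(α)
g'_{ij} = (∂x^k/∂x'^i)(∂x^l/∂x'^j) g_{kl}; with g_{kl} = δ_{kl} this is Σ_k (∂x^k/∂x'^i)(∂x^k/∂x'^j).
Jacobian: ∂x/∂u = cos(α), ∂x/∂v = -sin(α), ∂y/∂u = sin(α), ∂y/∂v = cos(α)
g'_{uu} = (cos(α))(cos(α)) + (sin(α))(sin(α)) = 1
g'_{uv} = (cos(α))(-sin(α)) + (sin(α))(cos(α)) = 0
g'_{vv} = (-sin(α))(-sin(α)) + (cos(α))(cos(α)) = 1
g'_{ij} = diag(1, 1)
The Euclidean metric is invariant under rotations.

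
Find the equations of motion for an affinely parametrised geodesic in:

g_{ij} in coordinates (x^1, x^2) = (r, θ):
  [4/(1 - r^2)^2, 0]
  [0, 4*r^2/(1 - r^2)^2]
Geodesic equation: d^2x^k/dλ^2 + Γ^k_{ij} (dx^i/dλ)(dx^j/dλ) = 0.
Non-zero Christoffel symbols:
Γ^r_{r r} = 2*r/(1 - r^2)
Γ^r_{θ θ} = (r^3 + r)/(r^2 - 1)
Γ^θ_{r θ} = (-r^2 - 1)/(r^3 - r)
Substituting (the symmetric pair Γ^k_{ij}, Γ^k_{ji} combines into a factor 2):
d^2r/dλ^2 + (2*r/(1 - r^2)) (dr/dλ)^2 + ((r^3 + r)/(r^2 - 1)) (dθ/dλ)^2 = 0
d^2θ/dλ^2 + ((-2*r^2 - 2)/(r^3 - r)) (dr/dλ)(dθ/dλ) = 0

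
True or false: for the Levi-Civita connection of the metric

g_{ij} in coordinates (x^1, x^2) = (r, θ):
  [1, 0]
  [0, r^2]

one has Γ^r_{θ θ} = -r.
Γ^r_{θ θ} = (1/2) g^{rr} (∂_θ g_{rθ} + ∂_θ g_{rθ} - ∂_r g_{θθ}) = (1/2)(1)((0) + (0) - (2*r)) = -r
This equals the proposed value -r.
True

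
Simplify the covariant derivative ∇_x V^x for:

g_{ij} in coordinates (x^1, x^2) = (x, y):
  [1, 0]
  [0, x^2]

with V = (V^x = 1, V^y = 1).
Non-zero Christoffel symbols:
Γ^x_{y y} = -x
Γ^y_{x y} = 1/x
∇_x V^x = ∂_x V^x + Γ^x_{x j} V^j
  = (0) + (0)(1) + (0)(1)
  = 0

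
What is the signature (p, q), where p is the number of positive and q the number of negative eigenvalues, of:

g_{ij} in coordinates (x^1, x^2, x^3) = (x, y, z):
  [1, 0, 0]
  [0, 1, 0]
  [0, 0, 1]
The metric is diagonal, so its eigenvalues are the diagonal entries: 1, 1, 1 (at a generic point, where coordinate-dependent entries are positive).
3 positive, 0 negative.
(3, 0) - Riemannian (positive definite)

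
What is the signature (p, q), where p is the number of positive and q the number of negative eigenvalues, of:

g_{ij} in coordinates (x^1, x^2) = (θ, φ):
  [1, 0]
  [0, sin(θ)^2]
The metric is diagonal, so its eigenvalues are the diagonal entries: 1, sin(θ)^2 (at a generic point, where coordinate-dependent entries are positive).
2 positive, 0 negative.
(2, 0) - Riemannian (positive definite)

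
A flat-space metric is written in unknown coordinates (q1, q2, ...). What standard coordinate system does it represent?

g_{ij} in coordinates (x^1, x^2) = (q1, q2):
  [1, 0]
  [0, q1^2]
The line element ds^2 = dq1^2 + q1^2 dq2^2 is dr^2 + r^2 dθ^2 with q1 = r, q2 = θ.
polar coordinates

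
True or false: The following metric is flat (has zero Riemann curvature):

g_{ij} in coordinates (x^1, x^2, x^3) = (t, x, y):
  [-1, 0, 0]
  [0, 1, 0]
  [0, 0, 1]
All metric components are constant, so every Christoffel symbol vanishes and R^i_{jkl} = 0.
True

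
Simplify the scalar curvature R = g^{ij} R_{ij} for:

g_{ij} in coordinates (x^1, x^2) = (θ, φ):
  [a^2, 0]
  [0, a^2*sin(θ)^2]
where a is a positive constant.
Non-zero Christoffel symbols (Γ^k_{ij} = Γ^k_{ji}):
Γ^θ_{φ φ} = -sin(2*θ)/2
Γ^φ_{θ φ} = 1/tan(θ)
Ricci tensor (R_{ij} = R^k_{ikj}): R_{θθ} = 1, R_{θφ} = 0, R_{φφ} = sin(θ)^2
Inverse metric: g^{θθ} = 1/a^2, g^{φφ} = 1/(a^2*sin(θ)^2)
R = g^{ij} R_{ij} = (1/a^2)(1) + (1/(a^2*sin(θ)^2))(sin(θ)^2) = 2/a^2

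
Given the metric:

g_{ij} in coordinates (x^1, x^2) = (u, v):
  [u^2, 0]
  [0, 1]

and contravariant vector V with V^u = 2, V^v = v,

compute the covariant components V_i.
V_i = g_{ij} V^j:
V_u = (u^2)(2) + (0)(v) = 2*u^2
V_v = (0)(2) + (1)(v) = v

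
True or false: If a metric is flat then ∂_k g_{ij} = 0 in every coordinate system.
Flatness means R^i_{jkl} = 0; the components can still vary, e.g. the flat plane in polar coordinates has g_{θθ} = r^2.
False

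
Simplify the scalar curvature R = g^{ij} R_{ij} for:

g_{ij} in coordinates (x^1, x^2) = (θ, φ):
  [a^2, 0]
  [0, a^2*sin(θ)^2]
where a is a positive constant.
Non-zero Christoffel symbols (Γ^k_{ij} = Γ^k_{ji}):
Γ^θ_{φ φ} = -sin(2*θ)/2
Γ^φ_{θ φ} = 1/tan(θ)
Ricci tensor (R_{ij} = R^k_{ikj}): R_{θθ} = 1, R_{θφ} = 0, R_{φφ} = sin(θ)^2
Inverse metric: g^{θθ} = 1/a^2, g^{φφ} = 1/(a^2*sin(θ)^2)
R = g^{ij} R_{ij} = (1/a^2)(1) + (1/(a^2*sin(θ)^2))(sin(θ)^2) = 2/a^2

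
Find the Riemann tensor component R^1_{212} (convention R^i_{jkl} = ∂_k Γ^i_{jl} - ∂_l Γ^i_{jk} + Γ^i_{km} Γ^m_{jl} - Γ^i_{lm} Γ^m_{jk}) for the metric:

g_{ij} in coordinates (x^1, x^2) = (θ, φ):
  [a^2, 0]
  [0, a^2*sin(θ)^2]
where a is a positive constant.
Non-zero Christoffel symbols (Γ^k_{ij} = Γ^k_{ji}):
Γ^θ_{φ φ} = -sin(2*θ)/2
Γ^φ_{θ φ} = 1/tan(θ)
R^θ_{φ θ φ} = ∂_θ Γ^θ_{φ φ} - ∂_φ Γ^θ_{φ θ} + Γ^θ_{θ m} Γ^m_{φ φ} - Γ^θ_{φ m} Γ^m_{φ θ}
  = (-cos(2*θ)) - (0) + (0) - (-cos(θ)^2) = sin(θ)^2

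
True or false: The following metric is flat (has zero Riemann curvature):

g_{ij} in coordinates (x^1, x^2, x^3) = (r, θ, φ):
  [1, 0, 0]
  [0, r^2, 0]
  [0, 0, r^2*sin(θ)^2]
Non-zero Christoffel symbols:
Γ^r_{θ θ} = -r
Γ^r_{φ φ} = -r*sin(θ)^2
Γ^θ_{r θ} = 1/r
Γ^θ_{φ φ} = -sin(2*θ)/2
Γ^φ_{r φ} = 1/r
Γ^φ_{θ φ} = 1/tan(θ)
Ricci tensor: R_{rr} = 0, R_{rθ} = 0, R_{rφ} = 0, R_{θθ} = 0, R_{θφ} = 0, R_{φφ} = 0
All R_{ij} vanish; in 3 dimensions the Riemann tensor is fully determined by the Ricci tensor, so R^i_{jkl} = 0: the metric is flat (curvilinear coordinates on flat space).
True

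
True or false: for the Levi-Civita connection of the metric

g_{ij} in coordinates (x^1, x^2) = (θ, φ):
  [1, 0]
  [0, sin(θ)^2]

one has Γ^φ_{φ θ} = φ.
Γ^φ_{φ θ} = (1/2) g^{φφ} (∂_φ g_{φθ} + ∂_θ g_{φφ} - ∂_φ g_{φθ}) = (1/2)(1/sin(θ)^2)((0) + (sin(2*θ)) - (0)) = 1/tan(θ)
This differs from the proposed value φ.
False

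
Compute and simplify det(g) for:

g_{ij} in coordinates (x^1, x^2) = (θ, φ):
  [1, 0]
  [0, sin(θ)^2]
For a 2×2 metric: det(g) = g_{11}·g_{22} - g_{12}·g_{21}
= (1)·(sin(θ)^2) - (0)·(0)
= sin(θ)^2 - 0
det(g) = sin(θ)^2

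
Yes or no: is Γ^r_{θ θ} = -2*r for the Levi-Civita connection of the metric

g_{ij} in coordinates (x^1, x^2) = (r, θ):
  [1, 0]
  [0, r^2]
Γ^r_{θ θ} = (1/2) g^{rr} (∂_θ g_{rθ} + ∂_θ g_{rθ} - ∂_r g_{θθ}) = (1/2)(1)((0) + (0) - (2*r)) = -r
This differs from the proposed value -2*r.
No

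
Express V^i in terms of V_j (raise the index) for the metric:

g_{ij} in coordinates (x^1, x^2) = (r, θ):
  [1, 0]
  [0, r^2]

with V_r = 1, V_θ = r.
Inverse metric (diagonal): g^{rr} = 1, g^{θθ} = 1/r^2
V^i = g^{ij} V_j:
V^r = (1)(1) + (0)(r) = 1
V^θ = (0)(1) + (1/r^2)(r) = 1/r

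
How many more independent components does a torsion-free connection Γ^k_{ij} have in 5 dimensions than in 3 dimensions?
Independent components in n dimensions: n × n(n+1)/2 = n^2(n+1)/2.
5D: 5 × 15 = 75
3D: 3 × 6 = 18
Difference = 75 - 18 = 57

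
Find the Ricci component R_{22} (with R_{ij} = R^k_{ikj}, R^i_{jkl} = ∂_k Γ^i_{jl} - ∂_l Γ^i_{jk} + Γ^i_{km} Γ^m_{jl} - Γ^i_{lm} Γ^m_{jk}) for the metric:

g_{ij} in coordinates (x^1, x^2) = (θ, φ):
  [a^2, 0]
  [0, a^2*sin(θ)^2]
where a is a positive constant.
Non-zero Christoffel symbols (Γ^k_{ij} = Γ^k_{ji}):
Γ^θ_{φ φ} = -sin(2*θ)/2
Γ^φ_{θ φ} = 1/tan(θ)
R^θ_{φ θ φ} = ∂_θ Γ^θ_{φ φ} - ∂_φ Γ^θ_{φ θ} + Γ^θ_{θ m} Γ^m_{φ φ} - Γ^θ_{φ m} Γ^m_{φ θ}
  = (-cos(2*θ)) - (0) + (0) - (-cos(θ)^2) = sin(θ)^2
R^φ_{φ φ φ} = 0 (a repeated index in an antisymmetric pair)
R_{φφ} = R^θ_{φ θ φ} + R^φ_{φ φ φ} = (sin(θ)^2) + (0) = sin(θ)^2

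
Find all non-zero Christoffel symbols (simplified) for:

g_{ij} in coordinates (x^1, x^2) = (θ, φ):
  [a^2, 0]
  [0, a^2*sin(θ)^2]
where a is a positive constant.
Using Γ^k_{ij} = (1/2) g^{km} (∂_i g_{mj} + ∂_j g_{mi} - ∂_m g_{ij}); the metric is diagonal, so only the m = k term contributes.
Non-zero symbols (using the symmetry Γ^k_{ij} = Γ^k_{ji}):
Γ^θ_{φ φ} = (1/2) g^{θθ} (∂_φ g_{θφ} + ∂_φ g_{θφ} - ∂_θ g_{φφ}) = (1/2)(1/a^2)((0) + (0) - (a^2*sin(2*θ))) = -sin(2*θ)/2
Γ^φ_{θ φ} = (1/2) g^{φφ} (∂_θ g_{φφ} + ∂_φ g_{φθ} - ∂_φ g_{θφ}) = (1/2)(1/(a^2*sin(θ)^2))((a^2*sin(2*θ)) + (0) - (0)) = 1/tan(θ)
All other Christoffel symbols are zero.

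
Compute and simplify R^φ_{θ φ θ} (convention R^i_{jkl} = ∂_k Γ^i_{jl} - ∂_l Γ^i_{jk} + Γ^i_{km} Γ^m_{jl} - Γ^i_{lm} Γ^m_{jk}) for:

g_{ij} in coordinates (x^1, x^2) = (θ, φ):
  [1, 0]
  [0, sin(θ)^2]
Non-zero Christoffel symbols (Γ^k_{ij} = Γ^k_{ji}):
Γ^θ_{φ φ} = -sin(2*θ)/2
Γ^φ_{θ φ} = 1/tan(θ)
R^φ_{θ φ θ} = ∂_φ Γ^φ_{θ θ} - ∂_θ Γ^φ_{θ φ} + Γ^φ_{φ m} Γ^m_{θ θ} - Γ^φ_{θ m} Γ^m_{θ φ}
  = (0) - (-1/sin(θ)^2) + (0) - (1/tan(θ)^2) = 1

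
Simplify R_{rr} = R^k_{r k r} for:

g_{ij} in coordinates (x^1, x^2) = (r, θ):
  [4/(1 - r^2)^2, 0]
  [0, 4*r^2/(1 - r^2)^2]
Non-zero Christoffel symbols (Γ^k_{ij} = Γ^k_{ji}):
Γ^r_{r r} = 2*r/(1 - r^2)
Γ^r_{θ θ} = (r^3 + r)/(r^2 - 1)
Γ^θ_{r θ} = (-r^2 - 1)/(r^3 - r)
R^r_{r r r} = 0 (a repeated index in an antisymmetric pair)
R^θ_{r θ r} = ∂_θ Γ^θ_{r r} - ∂_r Γ^θ_{r θ} + Γ^θ_{θ m} Γ^m_{r r} - Γ^θ_{r m} Γ^m_{r θ}
  = (0) - ((r^4 + 4*r^2 - 1)/(r^3 - r)^2) + (2*(r^2 + 1)/(r^2 - 1)^2) - ((r^2 + 1)^2/(r^3 - r)^2) = -4/(r^2 - 1)^2
R_{rr} = R^r_{r r r} + R^θ_{r θ r} = (0) + (-4/(r^2 - 1)^2) = -4/(r^2 - 1)^2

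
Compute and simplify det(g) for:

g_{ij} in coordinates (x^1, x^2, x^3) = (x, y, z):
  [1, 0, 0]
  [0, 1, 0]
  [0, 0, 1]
Diagonal metric: det(g) = g_{11}·g_{22}·g_{33}
= (1)·(1)·(1)
det(g) = 1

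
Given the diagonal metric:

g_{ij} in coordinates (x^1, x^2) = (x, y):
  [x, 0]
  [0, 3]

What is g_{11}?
With x^1 = x, x^2 = y, g_{11} = g_{xx} is the row-1, column-1 entry of the matrix.
g_{11} = x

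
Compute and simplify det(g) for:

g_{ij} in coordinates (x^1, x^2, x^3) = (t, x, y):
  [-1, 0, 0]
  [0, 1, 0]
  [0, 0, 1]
Diagonal metric: det(g) = g_{11}·g_{22}·g_{33}
= (-1)·(1)·(1)
det(g) = -1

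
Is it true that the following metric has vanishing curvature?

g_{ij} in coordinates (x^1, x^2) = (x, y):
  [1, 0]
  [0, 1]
All metric components are constant, so every Christoffel symbol vanishes and R^i_{jkl} = 0.
Yes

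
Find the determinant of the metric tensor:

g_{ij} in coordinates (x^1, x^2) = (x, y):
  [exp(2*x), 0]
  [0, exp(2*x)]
For a 2×2 metric: det(g) = g_{11}·g_{22} - g_{12}·g_{21}
= (exp(2*x))·(exp(2*x)) - (0)·(0)
= exp(4*x) - 0
det(g) = exp(4*x)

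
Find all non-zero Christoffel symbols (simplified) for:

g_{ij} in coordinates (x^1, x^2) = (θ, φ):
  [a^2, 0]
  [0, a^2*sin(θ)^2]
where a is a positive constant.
Using Γ^k_{ij} = (1/2) g^{km} (∂_i g_{mj} + ∂_j g_{mi} - ∂_m g_{ij}); the metric is diagonal, so only the m = k term contributes.
Non-zero symbols (using the symmetry Γ^k_{ij} = Γ^k_{ji}):
Γ^θ_{φ φ} = (1/2) g^{θθ} (∂_φ g_{θφ} + ∂_φ g_{θφ} - ∂_θ g_{φφ}) = (1/2)(1/a^2)((0) + (0) - (a^2*sin(2*θ))) = -sin(2*θ)/2
Γ^φ_{θ φ} = (1/2) g^{φφ} (∂_θ g_{φφ} + ∂_φ g_{φθ} - ∂_φ g_{θφ}) = (1/2)(1/(a^2*sin(θ)^2))((a^2*sin(2*θ)) + (0) - (0)) = 1/tan(θ)
All other Christoffel symbols are zero.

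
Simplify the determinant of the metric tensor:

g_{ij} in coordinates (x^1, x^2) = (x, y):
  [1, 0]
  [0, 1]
For a 2×2 metric: det(g) = g_{11}·g_{22} - g_{12}·g_{21}
= (1)·(1) - (0)·(0)
= 1 - 0
det(g) = 1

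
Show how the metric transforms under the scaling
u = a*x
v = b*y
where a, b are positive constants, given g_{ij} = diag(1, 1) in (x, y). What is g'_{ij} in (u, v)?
Invert the transformation: x = u/a, y = v/b
g'_{ij} = (∂x^k/∂x'^i)(∂x^l/∂x'^j) g_{kl}; with g_{kl} = δ_{kl} this is Σ_k (∂x^k/∂x'^i)(∂x^k/∂x'^j).
Jacobian: ∂x/∂u = 1/a, ∂x/∂v = 0, ∂y/∂u = 0, ∂y/∂v = 1/b
g'_{uu} = (1/a)(1/a) + (0)(0) = 1/a^2
g'_{uv} = (1/a)(0) + (0)(1/b) = 0
g'_{vv} = (0)(0) + (1/b)(1/b) = 1/b^2
g'_{ij} = diag(1/a^2, 1/b^2)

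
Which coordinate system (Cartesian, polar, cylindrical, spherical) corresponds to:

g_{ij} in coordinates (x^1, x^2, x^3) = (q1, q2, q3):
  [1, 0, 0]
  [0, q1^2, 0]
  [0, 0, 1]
The line element ds^2 = dq1^2 + q1^2 dq2^2 + dq3^2 is dr^2 + r^2 dθ^2 + dz^2 with q1 = r, q2 = θ, q3 = z.
cylindrical coordinates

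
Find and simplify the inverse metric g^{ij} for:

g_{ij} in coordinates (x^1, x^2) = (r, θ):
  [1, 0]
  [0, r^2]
The metric is diagonal, so g^{ij} is diagonal with entries 1/g_{ii}: diag(1, 1/(r^2)).
g^{ij}:
  [1, 0]
  [0, 1/r^2]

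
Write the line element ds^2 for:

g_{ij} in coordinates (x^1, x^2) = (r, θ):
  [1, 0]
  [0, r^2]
ds^2 = g_{ij} dx^i dx^j; only the non-zero components contribute.
ds^2 = dr^2 + r^2 dθ^2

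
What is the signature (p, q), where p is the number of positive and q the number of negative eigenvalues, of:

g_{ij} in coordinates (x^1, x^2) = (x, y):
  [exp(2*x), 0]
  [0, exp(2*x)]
The metric is diagonal, so its eigenvalues are the diagonal entries: exp(2*x), exp(2*x) (at a generic point, where coordinate-dependent entries are positive).
2 positive, 0 negative.
(2, 0) - Riemannian (positive definite)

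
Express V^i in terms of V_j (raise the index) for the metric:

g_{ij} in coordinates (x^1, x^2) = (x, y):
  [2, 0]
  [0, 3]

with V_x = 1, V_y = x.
Inverse metric (diagonal): g^{xx} = 1/2, g^{yy} = 1/3
V^i = g^{ij} V_j:
V^x = (1/2)(1) + (0)(x) = 1/2
V^y = (0)(1) + (1/3)(x) = x/3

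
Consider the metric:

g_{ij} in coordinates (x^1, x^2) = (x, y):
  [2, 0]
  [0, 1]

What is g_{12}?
With x^1 = x, x^2 = y, g_{12} = g_{xy} is the row-1, column-2 entry of the matrix.
g_{12} = 0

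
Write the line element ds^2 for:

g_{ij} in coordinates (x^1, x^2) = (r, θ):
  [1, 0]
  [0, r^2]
ds^2 = g_{ij} dx^i dx^j; only the non-zero components contribute.
ds^2 = dr^2 + r^2 dθ^2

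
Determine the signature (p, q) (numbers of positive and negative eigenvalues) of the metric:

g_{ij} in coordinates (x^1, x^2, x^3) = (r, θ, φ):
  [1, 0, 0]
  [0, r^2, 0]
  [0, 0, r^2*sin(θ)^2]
The metric is diagonal, so its eigenvalues are the diagonal entries: 1, r^2, r^2*sin(θ)^2 (at a generic point, where coordinate-dependent entries are positive).
3 positive, 0 negative.
(3, 0) - Riemannian (positive definite)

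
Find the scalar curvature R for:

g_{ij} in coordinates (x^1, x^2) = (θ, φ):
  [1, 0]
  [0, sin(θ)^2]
Non-zero Christoffel symbols (Γ^k_{ij} = Γ^k_{ji}):
Γ^θ_{φ φ} = -sin(2*θ)/2
Γ^φ_{θ φ} = 1/tan(θ)
Ricci tensor (R_{ij} = R^k_{ikj}): R_{θθ} = 1, R_{θφ} = 0, R_{φφ} = sin(θ)^2
Inverse metric: g^{θθ} = 1, g^{φφ} = 1/sin(θ)^2
R = g^{ij} R_{ij} = (1)(1) + (1/sin(θ)^2)(sin(θ)^2) = 2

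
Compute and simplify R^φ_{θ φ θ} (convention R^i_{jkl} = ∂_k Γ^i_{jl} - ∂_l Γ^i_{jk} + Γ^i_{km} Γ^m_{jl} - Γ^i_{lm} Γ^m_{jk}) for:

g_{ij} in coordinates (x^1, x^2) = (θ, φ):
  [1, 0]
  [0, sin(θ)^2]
Non-zero Christoffel symbols (Γ^k_{ij} = Γ^k_{ji}):
Γ^θ_{φ φ} = -sin(2*θ)/2
Γ^φ_{θ φ} = 1/tan(θ)
R^φ_{θ φ θ} = ∂_φ Γ^φ_{θ θ} - ∂_θ Γ^φ_{θ φ} + Γ^φ_{φ m} Γ^m_{θ θ} - Γ^φ_{θ m} Γ^m_{θ φ}
  = (0) - (-1/sin(θ)^2) + (0) - (1/tan(θ)^2) = 1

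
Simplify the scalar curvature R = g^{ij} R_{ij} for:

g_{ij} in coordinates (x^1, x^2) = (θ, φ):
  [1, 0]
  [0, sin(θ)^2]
Non-zero Christoffel symbols (Γ^k_{ij} = Γ^k_{ji}):
Γ^θ_{φ φ} = -sin(2*θ)/2
Γ^φ_{θ φ} = 1/tan(θ)
Ricci tensor (R_{ij} = R^k_{ikj}): R_{θθ} = 1, R_{θφ} = 0, R_{φφ} = sin(θ)^2
Inverse metric: g^{θθ} = 1, g^{φφ} = 1/sin(θ)^2
R = g^{ij} R_{ij} = (1)(1) + (1/sin(θ)^2)(sin(θ)^2) = 2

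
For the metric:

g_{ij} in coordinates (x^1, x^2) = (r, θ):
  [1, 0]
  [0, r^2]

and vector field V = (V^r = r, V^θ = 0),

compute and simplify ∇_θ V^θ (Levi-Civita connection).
Non-zero Christoffel symbols:
Γ^r_{θ θ} = -r
Γ^θ_{r θ} = 1/r
∇_θ V^θ = ∂_θ V^θ + Γ^θ_{θ j} V^j
  = (0) + (1/r)(r) + (0)(0)
  = 1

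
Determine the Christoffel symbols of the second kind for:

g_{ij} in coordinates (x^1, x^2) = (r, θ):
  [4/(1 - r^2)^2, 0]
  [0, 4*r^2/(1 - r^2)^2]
Using Γ^k_{ij} = (1/2) g^{km} (∂_i g_{mj} + ∂_j g_{mi} - ∂_m g_{ij}); the metric is diagonal, so only the m = k term contributes.
Non-zero symbols (using the symmetry Γ^k_{ij} = Γ^k_{ji}):
Γ^r_{r r} = (1/2) g^{rr} (∂_r g_{rr} + ∂_r g_{rr} - ∂_r g_{rr}) = (1/2)((1 - r^2)^2/4)((16*r/(1 - r^2)^3) + (16*r/(1 - r^2)^3) - (16*r/(1 - r^2)^3)) = 2*r/(1 - r^2)
Γ^r_{θ θ} = (1/2) g^{rr} (∂_θ g_{rθ} + ∂_θ g_{rθ} - ∂_r g_{θθ}) = (1/2)((1 - r^2)^2/4)((0) + (0) - (-8*(r^3 + r)/(r^2 - 1)^3)) = (r^3 + r)/(r^2 - 1)
Γ^θ_{r θ} = (1/2) g^{θθ} (∂_r g_{θθ} + ∂_θ g_{θr} - ∂_θ g_{rθ}) = (1/2)((1 - r^2)^2/(4*r^2))((-8*(r^3 + r)/(r^2 - 1)^3) + (0) - (0)) = (-r^2 - 1)/(r^3 - r)
All other Christoffel symbols are zero.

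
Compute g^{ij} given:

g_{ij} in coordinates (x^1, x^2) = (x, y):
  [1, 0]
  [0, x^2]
The metric is diagonal, so g^{ij} is diagonal with entries 1/g_{ii}: diag(1, 1/(x^2)).
g^{ij}:
  [1, 0]
  [0, 1/x^2]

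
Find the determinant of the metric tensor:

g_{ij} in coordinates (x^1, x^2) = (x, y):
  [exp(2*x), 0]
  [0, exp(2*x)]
For a 2×2 metric: det(g) = g_{11}·g_{22} - g_{12}·g_{21}
= (exp(2*x))·(exp(2*x)) - (0)·(0)
= exp(4*x) - 0
det(g) = exp(4*x)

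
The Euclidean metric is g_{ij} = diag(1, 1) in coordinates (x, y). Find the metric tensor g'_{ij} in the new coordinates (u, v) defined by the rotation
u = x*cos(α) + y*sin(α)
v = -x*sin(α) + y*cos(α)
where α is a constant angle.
Invert the transformation: x = u*cos(α) - v*sin(α), y = u*sin(α) + v*cos(α)
g'_{ij} = (∂x^k/∂x'^i)(∂x^l/∂x'^j) g_{kl}; with g_{kl} = δ_{kl} this is Σ_k (∂x^k/∂x'^i)(∂x^k/∂x'^j).
Jacobian: ∂x/∂u = cos(α), ∂x/∂v = -sin(α), ∂y/∂u = sin(α), ∂y/∂v = cos(α)
g'_{uu} = (cos(α))(cos(α)) + (sin(α))(sin(α)) = 1
g'_{uv} = (cos(α))(-sin(α)) + (sin(α))(cos(α)) = 0
g'_{vv} = (-sin(α))(-sin(α)) + (cos(α))(cos(α)) = 1
g'_{ij} = diag(1, 1)
The Euclidean metric is invariant under rotations.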